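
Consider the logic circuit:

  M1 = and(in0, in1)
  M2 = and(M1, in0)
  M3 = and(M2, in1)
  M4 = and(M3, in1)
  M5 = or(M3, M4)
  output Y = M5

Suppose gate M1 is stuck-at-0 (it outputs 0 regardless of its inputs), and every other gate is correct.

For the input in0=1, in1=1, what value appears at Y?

0

Propagate with M1 forced: M1=0 [stuck-at-0], M2=0, M3=0, M4=0, M5=0.
So Y = 0. (Without the fault it would be 1.)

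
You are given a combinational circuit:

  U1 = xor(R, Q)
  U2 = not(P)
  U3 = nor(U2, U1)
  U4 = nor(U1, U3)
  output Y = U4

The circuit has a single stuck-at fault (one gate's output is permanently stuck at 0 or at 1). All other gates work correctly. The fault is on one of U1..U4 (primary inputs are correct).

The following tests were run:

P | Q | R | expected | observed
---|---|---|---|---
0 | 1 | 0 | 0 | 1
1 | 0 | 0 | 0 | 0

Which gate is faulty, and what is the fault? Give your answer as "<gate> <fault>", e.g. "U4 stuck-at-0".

Fault-free values for test 1 (P=0, Q=1, R=0): U1=1, U2=1, U3=0, U4=0, giving Y=0. Observed 1.
Test 1: faults giving observed 1 are {U1 stuck-at-0, U4 stuck-at-1}.
Test 2 (P=1, Q=0, R=0): fault-free U1=0, U2=0, U3=1, U4=0 → 0; observed 0. Eliminates U4 stuck-at-1.
Only U1 stuck-at-0 is consistent with every test.

U1 stuck-at-0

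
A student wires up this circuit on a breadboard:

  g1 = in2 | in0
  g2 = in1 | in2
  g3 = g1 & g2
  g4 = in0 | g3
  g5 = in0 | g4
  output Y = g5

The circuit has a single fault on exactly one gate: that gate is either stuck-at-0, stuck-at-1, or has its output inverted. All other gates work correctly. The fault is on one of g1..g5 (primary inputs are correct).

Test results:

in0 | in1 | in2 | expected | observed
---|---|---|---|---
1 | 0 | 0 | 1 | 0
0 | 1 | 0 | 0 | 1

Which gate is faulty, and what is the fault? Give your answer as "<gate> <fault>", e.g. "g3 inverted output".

g5 inverted output

Fault-free values for test 1 (in0=1, in1=0, in2=0): g1=1, g2=0, g3=0, g4=1, g5=1, giving Y=1. Observed 0.
Test 1: faults giving observed 0 are {g5 stuck-at-0, g5 inverted output}.
Test 2 (in0=0, in1=1, in2=0): fault-free g1=0, g2=1, g3=0, g4=0, g5=0 → 0; observed 1. Eliminates g5 stuck-at-0.
Only g5 inverted output is consistent with every test.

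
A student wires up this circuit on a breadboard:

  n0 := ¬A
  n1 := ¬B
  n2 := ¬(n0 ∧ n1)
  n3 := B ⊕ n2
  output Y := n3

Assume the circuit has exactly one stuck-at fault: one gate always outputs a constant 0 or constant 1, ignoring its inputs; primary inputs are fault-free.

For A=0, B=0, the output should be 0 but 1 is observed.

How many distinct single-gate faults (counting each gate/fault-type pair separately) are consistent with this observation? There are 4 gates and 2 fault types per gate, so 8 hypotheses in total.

4

Fault-free: n0=1, n1=1, n2=0, n3=0 → 0. Observed 1.
  n0 stuck-at-0: output 1 ✓
  n0 stuck-at-1: output 0 ✗
  n1 stuck-at-0: output 1 ✓
  n1 stuck-at-1: output 0 ✗
  n2 stuck-at-0: output 0 ✗
  n2 stuck-at-1: output 1 ✓
  n3 stuck-at-0: output 0 ✗
  n3 stuck-at-1: output 1 ✓
Consistent faults: {n0 stuck-at-0, n1 stuck-at-0, n2 stuck-at-1, n3 stuck-at-1} — 4 in all.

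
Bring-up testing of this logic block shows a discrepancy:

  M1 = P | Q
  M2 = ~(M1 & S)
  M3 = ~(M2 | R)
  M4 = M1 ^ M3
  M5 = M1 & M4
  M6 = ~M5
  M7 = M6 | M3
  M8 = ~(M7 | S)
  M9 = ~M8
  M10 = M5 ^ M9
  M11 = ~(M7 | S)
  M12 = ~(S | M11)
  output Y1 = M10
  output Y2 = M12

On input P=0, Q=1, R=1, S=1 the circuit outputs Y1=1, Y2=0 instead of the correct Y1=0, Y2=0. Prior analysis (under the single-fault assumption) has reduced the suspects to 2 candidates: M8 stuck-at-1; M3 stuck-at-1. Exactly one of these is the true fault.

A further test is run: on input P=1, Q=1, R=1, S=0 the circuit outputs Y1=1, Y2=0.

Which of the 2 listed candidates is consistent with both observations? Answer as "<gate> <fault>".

Evaluate each candidate on input P=1, Q=1, R=1, S=0:
  M8 stuck-at-1: M1=1, M2=1, M3=0, M4=1, M5=1, M6=0, M7=0, M8=1 [stuck-at-1], M9=0, M10=1, M11=1, M12=0 → Y1=1, Y2=0 — matches
  M3 stuck-at-1: M1=1, M2=1, M3=1 [stuck-at-1], M4=0, M5=0, M6=1, M7=1, M8=0, M9=1, M10=1, M11=0, M12=1 → Y1=1, Y2=1 — eliminated
Only M8 stuck-at-1 reproduces the observed Y1=1, Y2=0.

M8 stuck-at-1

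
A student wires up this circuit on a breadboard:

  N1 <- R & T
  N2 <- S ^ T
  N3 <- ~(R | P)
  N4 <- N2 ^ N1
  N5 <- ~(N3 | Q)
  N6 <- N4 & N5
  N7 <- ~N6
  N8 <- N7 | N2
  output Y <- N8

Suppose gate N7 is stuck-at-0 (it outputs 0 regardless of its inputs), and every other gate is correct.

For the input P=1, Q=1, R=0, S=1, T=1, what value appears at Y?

Propagate with N7 forced: N1=0, N2=0, N3=0, N4=0, N5=0, N6=0, N7=0 [stuck-at-0], N8=0.
So Y = 0. (Without the fault it would be 1.)

0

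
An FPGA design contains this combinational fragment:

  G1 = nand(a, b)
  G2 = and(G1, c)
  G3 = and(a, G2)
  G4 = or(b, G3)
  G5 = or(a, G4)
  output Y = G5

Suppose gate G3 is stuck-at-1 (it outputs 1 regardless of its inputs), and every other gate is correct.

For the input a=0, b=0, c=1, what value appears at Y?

1

Propagate with G3 forced: G1=1, G2=1, G3=1 [stuck-at-1], G4=1, G5=1.
So Y = 1. (Without the fault it would be 0.)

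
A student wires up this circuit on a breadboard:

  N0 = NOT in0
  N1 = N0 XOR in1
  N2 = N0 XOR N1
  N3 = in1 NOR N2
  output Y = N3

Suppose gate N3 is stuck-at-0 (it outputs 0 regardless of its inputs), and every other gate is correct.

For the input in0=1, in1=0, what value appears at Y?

Propagate with N3 forced: N0=0, N1=0, N2=0, N3=0 [stuck-at-0].
So Y = 0. (Without the fault it would be 1.)

0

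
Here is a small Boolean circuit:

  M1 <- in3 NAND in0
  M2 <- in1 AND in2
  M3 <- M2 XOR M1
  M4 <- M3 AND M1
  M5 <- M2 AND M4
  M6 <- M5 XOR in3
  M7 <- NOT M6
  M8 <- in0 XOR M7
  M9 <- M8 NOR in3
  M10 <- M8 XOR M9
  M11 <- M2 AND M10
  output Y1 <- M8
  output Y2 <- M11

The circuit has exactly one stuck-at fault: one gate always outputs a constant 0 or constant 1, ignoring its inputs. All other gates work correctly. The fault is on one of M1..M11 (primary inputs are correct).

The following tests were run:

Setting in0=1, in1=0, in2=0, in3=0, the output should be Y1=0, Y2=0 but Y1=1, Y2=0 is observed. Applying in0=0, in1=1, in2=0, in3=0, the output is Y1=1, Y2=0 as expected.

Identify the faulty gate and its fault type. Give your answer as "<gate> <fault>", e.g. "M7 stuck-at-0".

M8 stuck-at-1

Fault-free values for test 1 (in0=1, in1=0, in2=0, in3=0): M1=1, M2=0, M3=1, M4=1, M5=0, M6=0, M7=1, M8=0, M9=1, M10=1, M11=0, giving Y1=0, Y2=0. Observed Y1=1, Y2=0.
Test 1: faults giving observed Y1=1, Y2=0 are {M5 stuck-at-1, M6 stuck-at-1, M7 stuck-at-0, M8 stuck-at-1}.
Test 2 (in0=0, in1=1, in2=0, in3=0): fault-free M1=1, M2=0, M3=1, M4=1, M5=0, M6=0, M7=1, M8=1, M9=0, M10=1, M11=0 → Y1=1, Y2=0; observed Y1=1, Y2=0. Eliminates M5 stuck-at-1, M6 stuck-at-1, M7 stuck-at-0.
Only M8 stuck-at-1 is consistent with every test.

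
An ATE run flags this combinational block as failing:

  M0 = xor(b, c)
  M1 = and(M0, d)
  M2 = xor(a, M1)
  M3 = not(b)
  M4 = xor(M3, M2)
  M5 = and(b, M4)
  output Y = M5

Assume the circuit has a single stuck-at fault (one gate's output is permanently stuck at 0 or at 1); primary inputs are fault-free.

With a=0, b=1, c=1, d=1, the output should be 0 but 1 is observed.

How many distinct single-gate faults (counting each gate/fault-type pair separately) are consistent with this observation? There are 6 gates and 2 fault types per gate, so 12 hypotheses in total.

6

Fault-free: M0=0, M1=0, M2=0, M3=0, M4=0, M5=0 → 0. Observed 1.
  M0 stuck-at-0: output 0 ✗
  M0 stuck-at-1: output 1 ✓
  M1 stuck-at-0: output 0 ✗
  M1 stuck-at-1: output 1 ✓
  M2 stuck-at-0: output 0 ✗
  M2 stuck-at-1: output 1 ✓
  M3 stuck-at-0: output 0 ✗
  M3 stuck-at-1: output 1 ✓
  M4 stuck-at-0: output 0 ✗
  M4 stuck-at-1: output 1 ✓
  M5 stuck-at-0: output 0 ✗
  M5 stuck-at-1: output 1 ✓
Consistent faults: {M0 stuck-at-1, M1 stuck-at-1, M2 stuck-at-1, M3 stuck-at-1, M4 stuck-at-1, M5 stuck-at-1} — 6 in all.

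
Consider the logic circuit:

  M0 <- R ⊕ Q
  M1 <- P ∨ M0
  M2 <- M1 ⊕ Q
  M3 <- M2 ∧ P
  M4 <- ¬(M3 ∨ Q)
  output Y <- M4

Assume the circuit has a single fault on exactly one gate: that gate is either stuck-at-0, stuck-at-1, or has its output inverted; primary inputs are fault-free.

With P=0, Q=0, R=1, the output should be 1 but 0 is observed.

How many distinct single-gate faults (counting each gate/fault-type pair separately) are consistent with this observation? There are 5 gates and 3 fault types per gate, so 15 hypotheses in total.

4

Fault-free: M0=1, M1=1, M2=1, M3=0, M4=1 → 1. Observed 0.
  M0: none of the 3 fault types match ✗
  M1: none of the 3 fault types match ✗
  M2: none of the 3 fault types match ✗
  M3: stuck-at-1, inverted output ✓; others ✗
  M4: stuck-at-0, inverted output ✓; others ✗
Consistent faults: {M3 stuck-at-1, M3 inverted output, M4 stuck-at-0, M4 inverted output} — 4 in all.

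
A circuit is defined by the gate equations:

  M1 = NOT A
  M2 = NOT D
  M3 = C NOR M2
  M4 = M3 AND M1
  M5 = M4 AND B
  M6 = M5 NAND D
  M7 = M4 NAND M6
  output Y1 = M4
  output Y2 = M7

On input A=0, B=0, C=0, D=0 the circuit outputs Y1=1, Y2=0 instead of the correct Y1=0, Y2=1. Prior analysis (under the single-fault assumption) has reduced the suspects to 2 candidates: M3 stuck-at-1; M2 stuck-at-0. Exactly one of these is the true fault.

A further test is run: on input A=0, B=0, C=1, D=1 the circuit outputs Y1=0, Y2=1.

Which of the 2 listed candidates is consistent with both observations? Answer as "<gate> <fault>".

M2 stuck-at-0

Evaluate each candidate on input A=0, B=0, C=1, D=1:
  M3 stuck-at-1: M1=1, M2=0, M3=1 [stuck-at-1], M4=1, M5=0, M6=1, M7=0 → Y1=1, Y2=0 — eliminated
  M2 stuck-at-0: M1=1, M2=0 [stuck-at-0], M3=0, M4=0, M5=0, M6=1, M7=1 → Y1=0, Y2=1 — matches
Only M2 stuck-at-0 reproduces the observed Y1=0, Y2=1.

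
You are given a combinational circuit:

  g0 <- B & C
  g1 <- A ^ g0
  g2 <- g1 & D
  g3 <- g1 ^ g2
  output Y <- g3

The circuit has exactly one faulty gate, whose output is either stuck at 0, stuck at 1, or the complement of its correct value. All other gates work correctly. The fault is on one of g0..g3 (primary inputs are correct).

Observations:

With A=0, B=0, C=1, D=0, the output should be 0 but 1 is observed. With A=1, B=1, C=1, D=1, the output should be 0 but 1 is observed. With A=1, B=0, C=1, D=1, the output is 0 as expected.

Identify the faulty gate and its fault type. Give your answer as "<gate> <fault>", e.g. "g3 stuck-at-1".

Fault-free values for test 1 (A=0, B=0, C=1, D=0): g0=0, g1=0, g2=0, g3=0, giving Y=0. Observed 1.
Test 1: faults giving observed 1 are {g0 stuck-at-1, g0 inverted output, g1 stuck-at-1, g1 inverted output, g2 stuck-at-1, g2 inverted output, g3 stuck-at-1, g3 inverted output}.
Test 2 (A=1, B=1, C=1, D=1): fault-free g0=1, g1=0, g2=0, g3=0 → 0; observed 1. Eliminates g0 stuck-at-1, g0 inverted output, g1 stuck-at-1, g1 inverted output.
Test 3 (A=1, B=0, C=1, D=1): fault-free g0=0, g1=1, g2=1, g3=0 → 0; observed 0. Eliminates g2 inverted output, g3 stuck-at-1, g3 inverted output.
Only g2 stuck-at-1 is consistent with every test.

g2 stuck-at-1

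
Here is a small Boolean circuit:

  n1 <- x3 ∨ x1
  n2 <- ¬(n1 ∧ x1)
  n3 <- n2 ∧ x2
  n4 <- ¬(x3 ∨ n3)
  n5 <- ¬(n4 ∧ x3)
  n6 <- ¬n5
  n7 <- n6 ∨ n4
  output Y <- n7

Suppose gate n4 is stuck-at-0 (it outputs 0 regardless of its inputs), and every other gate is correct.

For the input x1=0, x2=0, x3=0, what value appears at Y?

Propagate with n4 forced: n1=0, n2=1, n3=0, n4=0 [stuck-at-0], n5=1, n6=0, n7=0.
So Y = 0. (Without the fault it would be 1.)

0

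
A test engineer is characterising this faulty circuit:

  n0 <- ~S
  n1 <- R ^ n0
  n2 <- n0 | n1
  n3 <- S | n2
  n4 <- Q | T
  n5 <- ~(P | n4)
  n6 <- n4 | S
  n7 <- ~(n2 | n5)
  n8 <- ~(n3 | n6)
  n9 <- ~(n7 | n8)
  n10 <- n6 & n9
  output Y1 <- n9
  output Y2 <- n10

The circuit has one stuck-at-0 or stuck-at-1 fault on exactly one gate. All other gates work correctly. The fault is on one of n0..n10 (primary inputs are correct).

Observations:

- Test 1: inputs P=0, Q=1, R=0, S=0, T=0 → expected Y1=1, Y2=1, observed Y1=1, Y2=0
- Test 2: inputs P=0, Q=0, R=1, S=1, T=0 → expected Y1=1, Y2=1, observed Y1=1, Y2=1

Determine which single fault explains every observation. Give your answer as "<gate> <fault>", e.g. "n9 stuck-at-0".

n4 stuck-at-0

Fault-free values for test 1 (P=0, Q=1, R=0, S=0, T=0): n0=1, n1=1, n2=1, n3=1, n4=1, n5=0, n6=1, n7=0, n8=0, n9=1, n10=1, giving Y1=1, Y2=1. Observed Y1=1, Y2=0.
Test 1: faults giving observed Y1=1, Y2=0 are {n4 stuck-at-0, n6 stuck-at-0, n10 stuck-at-0}.
Test 2 (P=0, Q=0, R=1, S=1, T=0): fault-free n0=0, n1=1, n2=1, n3=1, n4=0, n5=1, n6=1, n7=0, n8=0, n9=1, n10=1 → Y1=1, Y2=1; observed Y1=1, Y2=1. Eliminates n6 stuck-at-0, n10 stuck-at-0.
Only n4 stuck-at-0 is consistent with every test.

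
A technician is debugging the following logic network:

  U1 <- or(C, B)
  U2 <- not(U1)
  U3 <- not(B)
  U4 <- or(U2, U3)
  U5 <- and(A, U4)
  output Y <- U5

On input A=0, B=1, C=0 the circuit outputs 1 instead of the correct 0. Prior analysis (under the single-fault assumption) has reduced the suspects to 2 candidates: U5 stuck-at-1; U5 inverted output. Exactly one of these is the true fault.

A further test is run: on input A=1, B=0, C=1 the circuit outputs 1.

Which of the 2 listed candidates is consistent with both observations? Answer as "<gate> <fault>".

U5 stuck-at-1

Evaluate each candidate on input A=1, B=0, C=1:
  U5 stuck-at-1: U1=1, U2=0, U3=1, U4=1, U5=1 [stuck-at-1] → 1 — matches
  U5 inverted output: U1=1, U2=0, U3=1, U4=1, U5=0 [inverted output] → 0 — eliminated
Only U5 stuck-at-1 reproduces the observed 1.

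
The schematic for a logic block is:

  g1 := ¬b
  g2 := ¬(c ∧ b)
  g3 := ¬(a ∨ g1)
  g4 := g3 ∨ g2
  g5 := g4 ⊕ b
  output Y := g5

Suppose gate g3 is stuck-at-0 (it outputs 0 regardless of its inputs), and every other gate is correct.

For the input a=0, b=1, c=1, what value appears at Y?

1

Propagate with g3 forced: g1=0, g2=0, g3=0 [stuck-at-0], g4=0, g5=1.
So Y = 1. (Without the fault it would be 0.)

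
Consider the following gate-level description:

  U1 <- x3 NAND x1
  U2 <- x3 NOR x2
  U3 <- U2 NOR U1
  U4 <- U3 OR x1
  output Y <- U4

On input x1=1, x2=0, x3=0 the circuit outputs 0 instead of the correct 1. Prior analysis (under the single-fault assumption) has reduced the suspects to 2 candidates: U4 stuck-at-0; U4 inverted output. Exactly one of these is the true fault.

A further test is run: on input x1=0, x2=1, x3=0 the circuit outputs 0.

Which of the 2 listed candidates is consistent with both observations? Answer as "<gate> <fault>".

Evaluate each candidate on input x1=0, x2=1, x3=0:
  U4 stuck-at-0: U1=1, U2=0, U3=0, U4=0 [stuck-at-0] → 0 — matches
  U4 inverted output: U1=1, U2=0, U3=0, U4=1 [inverted output] → 1 — eliminated
Only U4 stuck-at-0 reproduces the observed 0.

U4 stuck-at-0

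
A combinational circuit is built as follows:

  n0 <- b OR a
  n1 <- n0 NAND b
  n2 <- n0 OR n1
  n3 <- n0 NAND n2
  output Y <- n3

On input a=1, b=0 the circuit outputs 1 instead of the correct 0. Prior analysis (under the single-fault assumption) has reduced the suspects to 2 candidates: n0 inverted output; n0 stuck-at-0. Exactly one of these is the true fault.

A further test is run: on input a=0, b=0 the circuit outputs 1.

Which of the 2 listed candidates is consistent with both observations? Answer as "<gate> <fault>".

n0 stuck-at-0

Evaluate each candidate on input a=0, b=0:
  n0 inverted output: n0=1 [inverted output], n1=1, n2=1, n3=0 → 0 — eliminated
  n0 stuck-at-0: n0=0 [stuck-at-0], n1=1, n2=1, n3=1 → 1 — matches
Only n0 stuck-at-0 reproduces the observed 1.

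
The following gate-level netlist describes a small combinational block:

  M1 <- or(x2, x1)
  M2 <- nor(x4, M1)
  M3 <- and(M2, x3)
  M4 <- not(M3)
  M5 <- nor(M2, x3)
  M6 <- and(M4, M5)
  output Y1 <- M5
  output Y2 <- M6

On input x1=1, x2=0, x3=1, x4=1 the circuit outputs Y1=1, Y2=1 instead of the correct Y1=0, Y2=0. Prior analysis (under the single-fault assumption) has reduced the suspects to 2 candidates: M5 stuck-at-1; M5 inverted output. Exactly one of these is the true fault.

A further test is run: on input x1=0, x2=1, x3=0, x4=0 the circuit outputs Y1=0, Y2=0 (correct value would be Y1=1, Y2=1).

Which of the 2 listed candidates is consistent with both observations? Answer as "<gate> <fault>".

M5 inverted output

Evaluate each candidate on input x1=0, x2=1, x3=0, x4=0:
  M5 stuck-at-1: M1=1, M2=0, M3=0, M4=1, M5=1 [stuck-at-1], M6=1 → Y1=1, Y2=1 — eliminated
  M5 inverted output: M1=1, M2=0, M3=0, M4=1, M5=0 [inverted output], M6=0 → Y1=0, Y2=0 — matches
Only M5 inverted output reproduces the observed Y1=0, Y2=0.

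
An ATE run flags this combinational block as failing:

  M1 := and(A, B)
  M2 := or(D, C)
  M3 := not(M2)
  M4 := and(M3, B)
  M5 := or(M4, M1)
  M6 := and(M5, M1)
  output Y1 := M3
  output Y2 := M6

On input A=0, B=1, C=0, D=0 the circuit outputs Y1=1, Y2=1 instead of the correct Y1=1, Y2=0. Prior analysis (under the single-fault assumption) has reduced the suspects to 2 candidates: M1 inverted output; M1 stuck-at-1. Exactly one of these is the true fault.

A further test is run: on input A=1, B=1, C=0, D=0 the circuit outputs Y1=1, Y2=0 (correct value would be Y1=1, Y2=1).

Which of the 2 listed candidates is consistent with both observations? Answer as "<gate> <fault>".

M1 inverted output

Evaluate each candidate on input A=1, B=1, C=0, D=0:
  M1 inverted output: M1=0 [inverted output], M2=0, M3=1, M4=1, M5=1, M6=0 → Y1=1, Y2=0 — matches
  M1 stuck-at-1: M1=1 [stuck-at-1], M2=0, M3=1, M4=1, M5=1, M6=1 → Y1=1, Y2=1 — eliminated
Only M1 inverted output reproduces the observed Y1=1, Y2=0.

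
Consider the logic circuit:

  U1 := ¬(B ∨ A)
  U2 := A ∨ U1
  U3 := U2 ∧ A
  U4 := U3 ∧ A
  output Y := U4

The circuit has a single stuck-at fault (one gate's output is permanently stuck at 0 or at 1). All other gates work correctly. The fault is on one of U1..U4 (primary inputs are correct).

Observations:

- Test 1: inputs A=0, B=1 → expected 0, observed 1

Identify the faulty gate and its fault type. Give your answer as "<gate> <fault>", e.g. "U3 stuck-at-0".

U4 stuck-at-1

Fault-free values for test 1 (A=0, B=1): U1=0, U2=0, U3=0, U4=0, giving Y=0. Observed 1.
Test 1: faults giving observed 1 are {U4 stuck-at-1}.
Only U4 stuck-at-1 is consistent with every test.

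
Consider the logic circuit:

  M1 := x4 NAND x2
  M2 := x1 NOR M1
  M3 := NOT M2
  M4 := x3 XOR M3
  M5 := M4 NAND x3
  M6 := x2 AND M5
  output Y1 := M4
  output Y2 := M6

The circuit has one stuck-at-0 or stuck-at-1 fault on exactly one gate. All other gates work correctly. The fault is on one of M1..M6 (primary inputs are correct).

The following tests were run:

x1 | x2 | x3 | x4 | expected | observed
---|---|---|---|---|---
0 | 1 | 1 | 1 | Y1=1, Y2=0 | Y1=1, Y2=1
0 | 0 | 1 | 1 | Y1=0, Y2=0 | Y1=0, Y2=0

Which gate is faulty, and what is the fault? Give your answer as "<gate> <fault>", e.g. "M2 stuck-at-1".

M5 stuck-at-1

Fault-free values for test 1 (x1=0, x2=1, x3=1, x4=1): M1=0, M2=1, M3=0, M4=1, M5=0, M6=0, giving Y1=1, Y2=0. Observed Y1=1, Y2=1.
Test 1: faults giving observed Y1=1, Y2=1 are {M5 stuck-at-1, M6 stuck-at-1}.
Test 2 (x1=0, x2=0, x3=1, x4=1): fault-free M1=1, M2=0, M3=1, M4=0, M5=1, M6=0 → Y1=0, Y2=0; observed Y1=0, Y2=0. Eliminates M6 stuck-at-1.
Only M5 stuck-at-1 is consistent with every test.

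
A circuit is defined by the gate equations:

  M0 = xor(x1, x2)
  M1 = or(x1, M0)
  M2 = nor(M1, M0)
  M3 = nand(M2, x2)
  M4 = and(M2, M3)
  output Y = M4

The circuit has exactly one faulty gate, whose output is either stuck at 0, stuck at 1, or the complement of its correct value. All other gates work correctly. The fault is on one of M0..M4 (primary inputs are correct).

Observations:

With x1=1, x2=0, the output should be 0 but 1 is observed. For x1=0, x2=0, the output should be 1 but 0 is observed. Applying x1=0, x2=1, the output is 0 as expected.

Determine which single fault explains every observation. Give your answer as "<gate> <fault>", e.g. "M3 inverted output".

M2 inverted output

Fault-free values for test 1 (x1=1, x2=0): M0=1, M1=1, M2=0, M3=1, M4=0, giving Y=0. Observed 1.
Test 1: faults giving observed 1 are {M2 stuck-at-1, M2 inverted output, M4 stuck-at-1, M4 inverted output}.
Test 2 (x1=0, x2=0): fault-free M0=0, M1=0, M2=1, M3=1, M4=1 → 1; observed 0. Eliminates M2 stuck-at-1, M4 stuck-at-1.
Test 3 (x1=0, x2=1): fault-free M0=1, M1=1, M2=0, M3=1, M4=0 → 0; observed 0. Eliminates M4 inverted output.
Only M2 inverted output is consistent with every test.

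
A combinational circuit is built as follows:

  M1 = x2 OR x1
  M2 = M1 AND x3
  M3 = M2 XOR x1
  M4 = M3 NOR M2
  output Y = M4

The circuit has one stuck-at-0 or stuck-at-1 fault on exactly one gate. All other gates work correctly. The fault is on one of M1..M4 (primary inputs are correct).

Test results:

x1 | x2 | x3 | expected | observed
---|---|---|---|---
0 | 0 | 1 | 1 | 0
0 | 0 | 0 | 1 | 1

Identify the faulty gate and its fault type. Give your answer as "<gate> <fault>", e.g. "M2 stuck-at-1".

Fault-free values for test 1 (x1=0, x2=0, x3=1): M1=0, M2=0, M3=0, M4=1, giving Y=1. Observed 0.
Test 1: faults giving observed 0 are {M1 stuck-at-1, M2 stuck-at-1, M3 stuck-at-1, M4 stuck-at-0}.
Test 2 (x1=0, x2=0, x3=0): fault-free M1=0, M2=0, M3=0, M4=1 → 1; observed 1. Eliminates M2 stuck-at-1, M3 stuck-at-1, M4 stuck-at-0.
Only M1 stuck-at-1 is consistent with every test.

M1 stuck-at-1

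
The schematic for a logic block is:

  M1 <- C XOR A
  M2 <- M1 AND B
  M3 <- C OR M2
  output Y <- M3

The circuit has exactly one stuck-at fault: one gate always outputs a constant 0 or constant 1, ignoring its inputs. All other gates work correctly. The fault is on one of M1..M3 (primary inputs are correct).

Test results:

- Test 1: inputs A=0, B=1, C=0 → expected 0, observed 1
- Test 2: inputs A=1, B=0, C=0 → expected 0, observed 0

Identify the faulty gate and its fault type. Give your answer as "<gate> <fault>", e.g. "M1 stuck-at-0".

M1 stuck-at-1

Fault-free values for test 1 (A=0, B=1, C=0): M1=0, M2=0, M3=0, giving Y=0. Observed 1.
Test 1: faults giving observed 1 are {M1 stuck-at-1, M2 stuck-at-1, M3 stuck-at-1}.
Test 2 (A=1, B=0, C=0): fault-free M1=1, M2=0, M3=0 → 0; observed 0. Eliminates M2 stuck-at-1, M3 stuck-at-1.
Only M1 stuck-at-1 is consistent with every test.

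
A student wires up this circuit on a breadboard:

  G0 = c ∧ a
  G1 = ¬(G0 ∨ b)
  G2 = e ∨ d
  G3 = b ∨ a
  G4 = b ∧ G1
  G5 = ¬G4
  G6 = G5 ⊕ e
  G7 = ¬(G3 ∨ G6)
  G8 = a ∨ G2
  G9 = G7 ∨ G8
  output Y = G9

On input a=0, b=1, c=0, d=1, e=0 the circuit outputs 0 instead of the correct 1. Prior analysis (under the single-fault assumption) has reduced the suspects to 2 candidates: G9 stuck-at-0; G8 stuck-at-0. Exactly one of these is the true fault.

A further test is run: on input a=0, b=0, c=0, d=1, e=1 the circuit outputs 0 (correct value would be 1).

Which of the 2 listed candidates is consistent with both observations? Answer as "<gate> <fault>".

G9 stuck-at-0

Evaluate each candidate on input a=0, b=0, c=0, d=1, e=1:
  G9 stuck-at-0: G0=0, G1=1, G2=1, G3=0, G4=0, G5=1, G6=0, G7=1, G8=1, G9=0 [stuck-at-0] → 0 — matches
  G8 stuck-at-0: G0=0, G1=1, G2=1, G3=0, G4=0, G5=1, G6=0, G7=1, G8=0 [stuck-at-0], G9=1 → 1 — eliminated
Only G9 stuck-at-0 reproduces the observed 0.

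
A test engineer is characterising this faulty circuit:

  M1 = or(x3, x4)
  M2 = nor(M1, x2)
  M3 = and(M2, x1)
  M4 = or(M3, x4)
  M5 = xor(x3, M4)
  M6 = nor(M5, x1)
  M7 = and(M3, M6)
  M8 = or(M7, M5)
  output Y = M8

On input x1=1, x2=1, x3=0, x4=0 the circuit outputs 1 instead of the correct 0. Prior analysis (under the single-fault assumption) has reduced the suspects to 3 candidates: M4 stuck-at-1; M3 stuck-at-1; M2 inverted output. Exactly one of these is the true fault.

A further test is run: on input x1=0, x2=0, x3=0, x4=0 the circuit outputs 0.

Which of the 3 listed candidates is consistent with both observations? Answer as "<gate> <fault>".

M2 inverted output

Evaluate each candidate on input x1=0, x2=0, x3=0, x4=0:
  M4 stuck-at-1: M1=0, M2=1, M3=0, M4=1 [stuck-at-1], M5=1, M6=0, M7=0, M8=1 → 1 — eliminated
  M3 stuck-at-1: M1=0, M2=1, M3=1 [stuck-at-1], M4=1, M5=1, M6=0, M7=0, M8=1 → 1 — eliminated
  M2 inverted output: M1=0, M2=0 [inverted output], M3=0, M4=0, M5=0, M6=1, M7=0, M8=0 → 0 — matches
Only M2 inverted output reproduces the observed 0.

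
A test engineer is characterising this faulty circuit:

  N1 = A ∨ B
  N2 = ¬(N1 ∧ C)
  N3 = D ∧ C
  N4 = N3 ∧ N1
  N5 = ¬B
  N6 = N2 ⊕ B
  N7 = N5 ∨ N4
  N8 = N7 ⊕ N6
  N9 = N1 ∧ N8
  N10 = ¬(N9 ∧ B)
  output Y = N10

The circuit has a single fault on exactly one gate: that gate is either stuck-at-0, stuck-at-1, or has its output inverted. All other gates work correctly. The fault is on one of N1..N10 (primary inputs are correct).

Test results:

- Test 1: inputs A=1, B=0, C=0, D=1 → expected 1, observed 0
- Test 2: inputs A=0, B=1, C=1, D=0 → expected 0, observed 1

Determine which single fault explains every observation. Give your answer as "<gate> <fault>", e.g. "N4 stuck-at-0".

N10 inverted output

Fault-free values for test 1 (A=1, B=0, C=0, D=1): N1=1, N2=1, N3=0, N4=0, N5=1, N6=1, N7=1, N8=0, N9=0, N10=1, giving Y=1. Observed 0.
Test 1: faults giving observed 0 are {N10 stuck-at-0, N10 inverted output}.
Test 2 (A=0, B=1, C=1, D=0): fault-free N1=1, N2=0, N3=0, N4=0, N5=0, N6=1, N7=0, N8=1, N9=1, N10=0 → 0; observed 1. Eliminates N10 stuck-at-0.
Only N10 inverted output is consistent with every test.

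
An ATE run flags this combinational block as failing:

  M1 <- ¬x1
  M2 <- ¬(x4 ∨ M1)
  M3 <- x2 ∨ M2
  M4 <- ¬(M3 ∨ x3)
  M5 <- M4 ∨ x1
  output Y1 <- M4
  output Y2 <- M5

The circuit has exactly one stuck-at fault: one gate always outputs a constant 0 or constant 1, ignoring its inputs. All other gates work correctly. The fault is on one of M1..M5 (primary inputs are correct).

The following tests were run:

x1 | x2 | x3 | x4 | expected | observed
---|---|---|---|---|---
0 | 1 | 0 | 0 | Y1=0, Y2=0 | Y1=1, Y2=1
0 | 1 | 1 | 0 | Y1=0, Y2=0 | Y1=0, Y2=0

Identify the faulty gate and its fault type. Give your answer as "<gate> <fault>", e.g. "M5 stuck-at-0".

Fault-free values for test 1 (x1=0, x2=1, x3=0, x4=0): M1=1, M2=0, M3=1, M4=0, M5=0, giving Y1=0, Y2=0. Observed Y1=1, Y2=1.
Test 1: faults giving observed Y1=1, Y2=1 are {M3 stuck-at-0, M4 stuck-at-1}.
Test 2 (x1=0, x2=1, x3=1, x4=0): fault-free M1=1, M2=0, M3=1, M4=0, M5=0 → Y1=0, Y2=0; observed Y1=0, Y2=0. Eliminates M4 stuck-at-1.
Only M3 stuck-at-0 is consistent with every test.

M3 stuck-at-0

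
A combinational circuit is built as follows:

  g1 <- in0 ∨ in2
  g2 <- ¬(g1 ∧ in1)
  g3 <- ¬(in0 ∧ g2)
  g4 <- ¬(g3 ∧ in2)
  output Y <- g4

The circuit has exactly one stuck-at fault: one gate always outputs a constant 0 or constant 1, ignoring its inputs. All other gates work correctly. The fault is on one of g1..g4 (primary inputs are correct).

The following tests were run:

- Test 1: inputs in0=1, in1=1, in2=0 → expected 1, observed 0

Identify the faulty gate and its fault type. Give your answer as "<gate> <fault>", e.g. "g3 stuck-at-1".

g4 stuck-at-0

Fault-free values for test 1 (in0=1, in1=1, in2=0): g1=1, g2=0, g3=1, g4=1, giving Y=1. Observed 0.
Test 1: faults giving observed 0 are {g4 stuck-at-0}.
Only g4 stuck-at-0 is consistent with every test.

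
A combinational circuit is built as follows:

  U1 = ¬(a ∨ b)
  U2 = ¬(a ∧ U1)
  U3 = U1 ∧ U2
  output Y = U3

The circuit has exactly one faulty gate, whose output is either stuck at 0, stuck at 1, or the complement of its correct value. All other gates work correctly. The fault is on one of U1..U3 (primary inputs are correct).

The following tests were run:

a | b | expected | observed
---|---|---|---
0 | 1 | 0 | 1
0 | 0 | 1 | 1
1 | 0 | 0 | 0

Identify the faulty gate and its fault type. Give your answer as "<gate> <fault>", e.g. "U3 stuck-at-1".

U1 stuck-at-1

Fault-free values for test 1 (a=0, b=1): U1=0, U2=1, U3=0, giving Y=0. Observed 1.
Test 1: faults giving observed 1 are {U1 stuck-at-1, U1 inverted output, U3 stuck-at-1, U3 inverted output}.
Test 2 (a=0, b=0): fault-free U1=1, U2=1, U3=1 → 1; observed 1. Eliminates U1 inverted output, U3 inverted output.
Test 3 (a=1, b=0): fault-free U1=0, U2=1, U3=0 → 0; observed 0. Eliminates U3 stuck-at-1.
Only U1 stuck-at-1 is consistent with every test.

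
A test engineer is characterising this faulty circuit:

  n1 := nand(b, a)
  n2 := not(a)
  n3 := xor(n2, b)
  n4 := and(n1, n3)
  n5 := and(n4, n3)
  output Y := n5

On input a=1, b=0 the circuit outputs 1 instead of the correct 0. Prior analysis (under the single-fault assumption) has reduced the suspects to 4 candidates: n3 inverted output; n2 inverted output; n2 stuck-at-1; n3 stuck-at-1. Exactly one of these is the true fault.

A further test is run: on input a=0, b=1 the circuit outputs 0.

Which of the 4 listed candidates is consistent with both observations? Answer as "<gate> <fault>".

Evaluate each candidate on input a=0, b=1:
  n3 inverted output: n1=1, n2=1, n3=1 [inverted output], n4=1, n5=1 → 1 — eliminated
  n2 inverted output: n1=1, n2=0 [inverted output], n3=1, n4=1, n5=1 → 1 — eliminated
  n2 stuck-at-1: n1=1, n2=1 [stuck-at-1], n3=0, n4=0, n5=0 → 0 — matches
  n3 stuck-at-1: n1=1, n2=1, n3=1 [stuck-at-1], n4=1, n5=1 → 1 — eliminated
Only n2 stuck-at-1 reproduces the observed 0.

n2 stuck-at-1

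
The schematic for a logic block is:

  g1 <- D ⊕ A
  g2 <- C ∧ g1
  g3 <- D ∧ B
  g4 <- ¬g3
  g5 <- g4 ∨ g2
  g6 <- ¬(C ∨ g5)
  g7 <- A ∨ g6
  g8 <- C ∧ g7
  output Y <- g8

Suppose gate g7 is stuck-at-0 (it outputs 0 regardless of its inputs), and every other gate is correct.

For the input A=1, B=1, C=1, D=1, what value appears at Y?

Propagate with g7 forced: g1=0, g2=0, g3=1, g4=0, g5=0, g6=0, g7=0 [stuck-at-0], g8=0.
So Y = 0. (Without the fault it would be 1.)

0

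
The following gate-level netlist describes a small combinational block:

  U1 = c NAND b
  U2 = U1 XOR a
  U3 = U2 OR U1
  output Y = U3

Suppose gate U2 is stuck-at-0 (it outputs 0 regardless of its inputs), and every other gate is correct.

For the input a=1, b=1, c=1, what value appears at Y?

0

Propagate with U2 forced: U1=0, U2=0 [stuck-at-0], U3=0.
So Y = 0. (Without the fault it would be 1.)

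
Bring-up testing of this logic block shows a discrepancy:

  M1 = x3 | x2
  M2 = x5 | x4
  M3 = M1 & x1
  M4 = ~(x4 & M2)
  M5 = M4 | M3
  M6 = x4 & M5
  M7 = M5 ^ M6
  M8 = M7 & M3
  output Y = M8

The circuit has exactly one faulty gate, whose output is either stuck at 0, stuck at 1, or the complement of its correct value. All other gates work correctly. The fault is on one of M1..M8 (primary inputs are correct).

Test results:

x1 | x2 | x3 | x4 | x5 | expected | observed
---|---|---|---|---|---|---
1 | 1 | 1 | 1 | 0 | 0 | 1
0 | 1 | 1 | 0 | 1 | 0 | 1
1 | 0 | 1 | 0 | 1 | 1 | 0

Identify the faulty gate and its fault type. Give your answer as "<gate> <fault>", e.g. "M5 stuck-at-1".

M8 inverted output

Fault-free values for test 1 (x1=1, x2=1, x3=1, x4=1, x5=0): M1=1, M2=1, M3=1, M4=0, M5=1, M6=1, M7=0, M8=0, giving Y=0. Observed 1.
Test 1: faults giving observed 1 are {M6 stuck-at-0, M6 inverted output, M7 stuck-at-1, M7 inverted output, M8 stuck-at-1, M8 inverted output}.
Test 2 (x1=0, x2=1, x3=1, x4=0, x5=1): fault-free M1=1, M2=1, M3=0, M4=1, M5=1, M6=0, M7=1, M8=0 → 0; observed 1. Eliminates M6 stuck-at-0, M6 inverted output, M7 stuck-at-1, M7 inverted output.
Test 3 (x1=1, x2=0, x3=1, x4=0, x5=1): fault-free M1=1, M2=1, M3=1, M4=1, M5=1, M6=0, M7=1, M8=1 → 1; observed 0. Eliminates M8 stuck-at-1.
Only M8 inverted output is consistent with every test.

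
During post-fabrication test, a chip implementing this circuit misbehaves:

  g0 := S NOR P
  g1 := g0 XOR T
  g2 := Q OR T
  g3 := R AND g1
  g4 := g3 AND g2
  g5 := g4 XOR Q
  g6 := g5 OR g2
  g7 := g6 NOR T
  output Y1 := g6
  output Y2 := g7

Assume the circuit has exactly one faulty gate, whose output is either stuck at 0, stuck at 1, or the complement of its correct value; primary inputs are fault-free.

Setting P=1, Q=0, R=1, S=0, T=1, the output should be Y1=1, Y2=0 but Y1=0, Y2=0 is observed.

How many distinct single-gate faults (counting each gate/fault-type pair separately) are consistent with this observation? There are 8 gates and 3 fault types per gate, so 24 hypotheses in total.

4

Fault-free: g0=0, g1=1, g2=1, g3=1, g4=1, g5=1, g6=1, g7=0 → Y1=1, Y2=0. Observed Y1=0, Y2=0.
  g0: none of the 3 fault types match ✗
  g1: none of the 3 fault types match ✗
  g2: stuck-at-0, inverted output ✓; others ✗
  g3: none of the 3 fault types match ✗
  g4: none of the 3 fault types match ✗
  g5: none of the 3 fault types match ✗
  g6: stuck-at-0, inverted output ✓; others ✗
  g7: none of the 3 fault types match ✗
Consistent faults: {g2 stuck-at-0, g2 inverted output, g6 stuck-at-0, g6 inverted output} — 4 in all.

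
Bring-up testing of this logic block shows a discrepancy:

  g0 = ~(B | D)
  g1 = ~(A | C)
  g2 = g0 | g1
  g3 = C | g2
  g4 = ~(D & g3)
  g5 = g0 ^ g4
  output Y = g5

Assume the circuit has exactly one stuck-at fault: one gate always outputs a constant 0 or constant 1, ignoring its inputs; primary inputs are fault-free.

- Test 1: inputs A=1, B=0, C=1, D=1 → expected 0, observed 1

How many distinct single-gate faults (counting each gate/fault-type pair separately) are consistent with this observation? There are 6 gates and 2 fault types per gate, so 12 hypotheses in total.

4

Fault-free: g0=0, g1=0, g2=0, g3=1, g4=0, g5=0 → 0. Observed 1.
  g0 stuck-at-0: output 0 ✗
  g0 stuck-at-1: output 1 ✓
  g1 stuck-at-0: output 0 ✗
  g1 stuck-at-1: output 0 ✗
  g2 stuck-at-0: output 0 ✗
  g2 stuck-at-1: output 0 ✗
  g3 stuck-at-0: output 1 ✓
  g3 stuck-at-1: output 0 ✗
  g4 stuck-at-0: output 0 ✗
  g4 stuck-at-1: output 1 ✓
  g5 stuck-at-0: output 0 ✗
  g5 stuck-at-1: output 1 ✓
Consistent faults: {g0 stuck-at-1, g3 stuck-at-0, g4 stuck-at-1, g5 stuck-at-1} — 4 in all.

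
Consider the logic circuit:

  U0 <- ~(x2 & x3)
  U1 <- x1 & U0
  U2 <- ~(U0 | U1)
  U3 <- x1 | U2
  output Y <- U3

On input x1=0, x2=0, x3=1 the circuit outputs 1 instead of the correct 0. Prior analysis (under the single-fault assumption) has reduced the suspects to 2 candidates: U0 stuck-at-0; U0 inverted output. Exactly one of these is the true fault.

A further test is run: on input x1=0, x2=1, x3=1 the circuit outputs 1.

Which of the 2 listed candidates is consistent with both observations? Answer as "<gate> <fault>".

U0 stuck-at-0

Evaluate each candidate on input x1=0, x2=1, x3=1:
  U0 stuck-at-0: U0=0 [stuck-at-0], U1=0, U2=1, U3=1 → 1 — matches
  U0 inverted output: U0=1 [inverted output], U1=0, U2=0, U3=0 → 0 — eliminated
Only U0 stuck-at-0 reproduces the observed 1.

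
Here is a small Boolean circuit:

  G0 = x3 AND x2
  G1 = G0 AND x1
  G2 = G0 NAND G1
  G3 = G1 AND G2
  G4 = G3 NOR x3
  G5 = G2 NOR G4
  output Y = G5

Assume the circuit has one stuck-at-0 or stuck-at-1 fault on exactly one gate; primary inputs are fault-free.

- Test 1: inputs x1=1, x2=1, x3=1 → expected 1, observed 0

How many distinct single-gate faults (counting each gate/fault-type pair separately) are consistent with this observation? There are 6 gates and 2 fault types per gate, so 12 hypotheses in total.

Fault-free: G0=1, G1=1, G2=0, G3=0, G4=0, G5=1 → 1. Observed 0.
  G0 stuck-at-0: output 0 ✓
  G0 stuck-at-1: output 1 ✗
  G1 stuck-at-0: output 0 ✓
  G1 stuck-at-1: output 1 ✗
  G2 stuck-at-0: output 1 ✗
  G2 stuck-at-1: output 0 ✓
  G3 stuck-at-0: output 1 ✗
  G3 stuck-at-1: output 1 ✗
  G4 stuck-at-0: output 1 ✗
  G4 stuck-at-1: output 0 ✓
  G5 stuck-at-0: output 0 ✓
  G5 stuck-at-1: output 1 ✗
Consistent faults: {G0 stuck-at-0, G1 stuck-at-0, G2 stuck-at-1, G4 stuck-at-1, G5 stuck-at-0} — 5 in all.

5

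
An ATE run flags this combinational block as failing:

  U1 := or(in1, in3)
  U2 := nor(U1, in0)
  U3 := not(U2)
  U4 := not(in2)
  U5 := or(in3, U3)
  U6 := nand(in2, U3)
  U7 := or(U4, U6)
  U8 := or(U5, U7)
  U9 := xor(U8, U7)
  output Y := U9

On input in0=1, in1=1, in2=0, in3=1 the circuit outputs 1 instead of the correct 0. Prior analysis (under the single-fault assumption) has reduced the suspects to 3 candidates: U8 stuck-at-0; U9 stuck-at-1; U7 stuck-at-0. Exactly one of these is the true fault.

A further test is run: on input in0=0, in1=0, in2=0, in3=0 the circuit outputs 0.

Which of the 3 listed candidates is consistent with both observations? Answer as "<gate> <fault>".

Evaluate each candidate on input in0=0, in1=0, in2=0, in3=0:
  U8 stuck-at-0: U1=0, U2=1, U3=0, U4=1, U5=0, U6=1, U7=1, U8=0 [stuck-at-0], U9=1 → 1 — eliminated
  U9 stuck-at-1: U1=0, U2=1, U3=0, U4=1, U5=0, U6=1, U7=1, U8=1, U9=1 [stuck-at-1] → 1 — eliminated
  U7 stuck-at-0: U1=0, U2=1, U3=0, U4=1, U5=0, U6=1, U7=0 [stuck-at-0], U8=0, U9=0 → 0 — matches
Only U7 stuck-at-0 reproduces the observed 0.

U7 stuck-at-0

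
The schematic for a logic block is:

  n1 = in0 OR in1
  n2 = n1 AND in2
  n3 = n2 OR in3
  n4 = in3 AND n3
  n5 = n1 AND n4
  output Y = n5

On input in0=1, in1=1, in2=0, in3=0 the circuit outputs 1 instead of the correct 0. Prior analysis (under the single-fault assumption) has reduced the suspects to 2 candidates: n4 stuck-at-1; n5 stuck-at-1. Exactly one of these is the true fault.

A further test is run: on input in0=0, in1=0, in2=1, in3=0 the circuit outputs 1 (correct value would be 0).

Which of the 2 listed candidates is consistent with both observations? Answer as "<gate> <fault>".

Evaluate each candidate on input in0=0, in1=0, in2=1, in3=0:
  n4 stuck-at-1: n1=0, n2=0, n3=0, n4=1 [stuck-at-1], n5=0 → 0 — eliminated
  n5 stuck-at-1: n1=0, n2=0, n3=0, n4=0, n5=1 [stuck-at-1] → 1 — matches
Only n5 stuck-at-1 reproduces the observed 1.

n5 stuck-at-1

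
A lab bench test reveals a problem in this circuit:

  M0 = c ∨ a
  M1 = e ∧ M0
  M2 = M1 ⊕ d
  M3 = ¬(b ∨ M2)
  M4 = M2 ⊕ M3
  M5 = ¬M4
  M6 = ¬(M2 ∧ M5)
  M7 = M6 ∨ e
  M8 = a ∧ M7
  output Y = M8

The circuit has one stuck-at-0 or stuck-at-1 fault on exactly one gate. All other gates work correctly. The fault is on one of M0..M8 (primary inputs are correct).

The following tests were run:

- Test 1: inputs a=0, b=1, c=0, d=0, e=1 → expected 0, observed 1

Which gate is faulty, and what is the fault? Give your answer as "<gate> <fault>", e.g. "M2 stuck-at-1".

Fault-free values for test 1 (a=0, b=1, c=0, d=0, e=1): M0=0, M1=0, M2=0, M3=0, M4=0, M5=1, M6=1, M7=1, M8=0, giving Y=0. Observed 1.
Test 1: faults giving observed 1 are {M8 stuck-at-1}.
Only M8 stuck-at-1 is consistent with every test.

M8 stuck-at-1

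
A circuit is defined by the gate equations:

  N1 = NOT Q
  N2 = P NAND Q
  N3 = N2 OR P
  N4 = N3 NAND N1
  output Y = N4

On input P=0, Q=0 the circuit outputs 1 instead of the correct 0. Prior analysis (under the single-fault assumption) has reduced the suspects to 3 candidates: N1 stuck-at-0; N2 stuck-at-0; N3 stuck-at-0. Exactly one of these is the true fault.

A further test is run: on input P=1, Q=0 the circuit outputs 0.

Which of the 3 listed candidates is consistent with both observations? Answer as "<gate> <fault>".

Evaluate each candidate on input P=1, Q=0:
  N1 stuck-at-0: N1=0 [stuck-at-0], N2=1, N3=1, N4=1 → 1 — eliminated
  N2 stuck-at-0: N1=1, N2=0 [stuck-at-0], N3=1, N4=0 → 0 — matches
  N3 stuck-at-0: N1=1, N2=1, N3=0 [stuck-at-0], N4=1 → 1 — eliminated
Only N2 stuck-at-0 reproduces the observed 0.

N2 stuck-at-0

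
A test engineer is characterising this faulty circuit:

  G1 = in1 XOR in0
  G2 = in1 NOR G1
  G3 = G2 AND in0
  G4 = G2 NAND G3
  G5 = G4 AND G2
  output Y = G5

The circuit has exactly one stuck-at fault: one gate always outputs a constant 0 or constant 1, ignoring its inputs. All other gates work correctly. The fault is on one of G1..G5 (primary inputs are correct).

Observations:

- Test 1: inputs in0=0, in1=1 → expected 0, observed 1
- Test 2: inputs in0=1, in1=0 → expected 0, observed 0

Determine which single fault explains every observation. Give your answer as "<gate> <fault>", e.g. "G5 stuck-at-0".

Fault-free values for test 1 (in0=0, in1=1): G1=1, G2=0, G3=0, G4=1, G5=0, giving Y=0. Observed 1.
Test 1: faults giving observed 1 are {G2 stuck-at-1, G5 stuck-at-1}.
Test 2 (in0=1, in1=0): fault-free G1=1, G2=0, G3=0, G4=1, G5=0 → 0; observed 0. Eliminates G5 stuck-at-1.
Only G2 stuck-at-1 is consistent with every test.

G2 stuck-at-1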